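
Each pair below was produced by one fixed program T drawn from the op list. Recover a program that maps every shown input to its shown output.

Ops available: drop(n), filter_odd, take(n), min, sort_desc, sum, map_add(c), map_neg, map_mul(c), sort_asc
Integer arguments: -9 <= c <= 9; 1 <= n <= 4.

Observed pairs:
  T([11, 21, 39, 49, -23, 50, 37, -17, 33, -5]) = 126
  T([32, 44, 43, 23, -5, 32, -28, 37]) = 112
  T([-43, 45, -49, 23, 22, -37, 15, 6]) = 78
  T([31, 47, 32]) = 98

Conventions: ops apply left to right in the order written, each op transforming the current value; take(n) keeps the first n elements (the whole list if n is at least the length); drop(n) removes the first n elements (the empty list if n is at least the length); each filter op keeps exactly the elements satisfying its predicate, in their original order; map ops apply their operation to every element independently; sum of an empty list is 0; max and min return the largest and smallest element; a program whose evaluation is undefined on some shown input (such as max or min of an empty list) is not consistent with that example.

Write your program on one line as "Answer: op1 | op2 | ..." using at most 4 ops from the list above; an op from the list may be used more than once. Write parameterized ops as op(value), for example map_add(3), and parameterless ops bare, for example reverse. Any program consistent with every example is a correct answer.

sort_desc | map_add(-4) | take(3) | sum

Check, running the answer program on each example:
  [11, 21, 39, 49, -23, 50, 37, -17, 33, -5] -> [50, 49, 39, 37, 33, 21, 11, -5, -17, -23] -> [46, 45, 35, 33, 29, 17, 7, -9, -21, -27] -> [46, 45, 35] -> 126
  [32, 44, 43, 23, -5, 32, -28, 37] -> [44, 43, 37, 32, 32, 23, -5, -28] -> [40, 39, 33, 28, 28, 19, -9, -32] -> [40, 39, 33] -> 112
  [-43, 45, -49, 23, 22, -37, 15, 6] -> [45, 23, 22, 15, 6, -37, -43, -49] -> [41, 19, 18, 11, 2, -41, -47, -53] -> [41, 19, 18] -> 78
  [31, 47, 32] -> [47, 32, 31] -> [43, 28, 27] -> [43, 28, 27] -> 98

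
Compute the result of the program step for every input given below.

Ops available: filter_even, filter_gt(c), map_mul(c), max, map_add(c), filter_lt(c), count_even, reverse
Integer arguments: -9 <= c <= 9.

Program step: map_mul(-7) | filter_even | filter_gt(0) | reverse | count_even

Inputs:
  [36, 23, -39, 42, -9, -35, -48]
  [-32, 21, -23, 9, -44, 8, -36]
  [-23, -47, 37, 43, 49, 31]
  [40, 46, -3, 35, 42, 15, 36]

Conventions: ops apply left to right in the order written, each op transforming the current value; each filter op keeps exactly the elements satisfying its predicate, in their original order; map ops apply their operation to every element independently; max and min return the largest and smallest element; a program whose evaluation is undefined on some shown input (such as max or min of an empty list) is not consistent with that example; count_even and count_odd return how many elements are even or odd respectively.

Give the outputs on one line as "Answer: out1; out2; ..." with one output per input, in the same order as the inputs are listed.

Execution, op by op:
  [36, 23, -39, 42, -9, -35, -48] -> [-252, -161, 273, -294, 63, 245, 336] -> [-252, -294, 336] -> [336] -> [336] -> 1
  [-32, 21, -23, 9, -44, 8, -36] -> [224, -147, 161, -63, 308, -56, 252] -> [224, 308, -56, 252] -> [224, 308, 252] -> [252, 308, 224] -> 3
  [-23, -47, 37, 43, 49, 31] -> [161, 329, -259, -301, -343, -217] -> [] -> [] -> [] -> 0
  [40, 46, -3, 35, 42, 15, 36] -> [-280, -322, 21, -245, -294, -105, -252] -> [-280, -322, -294, -252] -> [] -> [] -> 0

1; 3; 0; 0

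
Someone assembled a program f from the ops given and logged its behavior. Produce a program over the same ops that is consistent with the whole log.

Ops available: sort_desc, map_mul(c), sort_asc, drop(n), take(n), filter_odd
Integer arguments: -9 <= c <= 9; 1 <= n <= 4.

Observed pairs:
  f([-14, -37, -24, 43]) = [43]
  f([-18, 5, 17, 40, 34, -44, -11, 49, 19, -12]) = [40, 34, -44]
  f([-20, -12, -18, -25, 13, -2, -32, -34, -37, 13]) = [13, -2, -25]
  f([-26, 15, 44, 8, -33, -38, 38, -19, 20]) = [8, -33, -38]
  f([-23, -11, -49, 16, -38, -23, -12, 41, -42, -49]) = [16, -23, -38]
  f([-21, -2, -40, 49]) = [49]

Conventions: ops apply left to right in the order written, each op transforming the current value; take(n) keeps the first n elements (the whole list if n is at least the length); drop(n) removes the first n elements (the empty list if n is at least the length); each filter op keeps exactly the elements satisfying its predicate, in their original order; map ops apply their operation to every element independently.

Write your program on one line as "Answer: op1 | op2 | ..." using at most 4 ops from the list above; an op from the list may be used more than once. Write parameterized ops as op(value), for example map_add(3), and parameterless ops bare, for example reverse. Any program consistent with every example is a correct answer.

drop(3) | take(3) | sort_desc

Check, running the answer program on each example:
  [-14, -37, -24, 43] -> [43] -> [43] -> [43]
  [-18, 5, 17, 40, 34, -44, -11, 49, 19, -12] -> [40, 34, -44, -11, 49, 19, -12] -> [40, 34, -44] -> [40, 34, -44]
  [-20, -12, -18, -25, 13, -2, -32, -34, -37, 13] -> [-25, 13, -2, -32, -34, -37, 13] -> [-25, 13, -2] -> [13, -2, -25]
  [-26, 15, 44, 8, -33, -38, 38, -19, 20] -> [8, -33, -38, 38, -19, 20] -> [8, -33, -38] -> [8, -33, -38]
  [-23, -11, -49, 16, -38, -23, -12, 41, -42, -49] -> [16, -38, -23, -12, 41, -42, -49] -> [16, -38, -23] -> [16, -23, -38]
  [-21, -2, -40, 49] -> [49] -> [49] -> [49]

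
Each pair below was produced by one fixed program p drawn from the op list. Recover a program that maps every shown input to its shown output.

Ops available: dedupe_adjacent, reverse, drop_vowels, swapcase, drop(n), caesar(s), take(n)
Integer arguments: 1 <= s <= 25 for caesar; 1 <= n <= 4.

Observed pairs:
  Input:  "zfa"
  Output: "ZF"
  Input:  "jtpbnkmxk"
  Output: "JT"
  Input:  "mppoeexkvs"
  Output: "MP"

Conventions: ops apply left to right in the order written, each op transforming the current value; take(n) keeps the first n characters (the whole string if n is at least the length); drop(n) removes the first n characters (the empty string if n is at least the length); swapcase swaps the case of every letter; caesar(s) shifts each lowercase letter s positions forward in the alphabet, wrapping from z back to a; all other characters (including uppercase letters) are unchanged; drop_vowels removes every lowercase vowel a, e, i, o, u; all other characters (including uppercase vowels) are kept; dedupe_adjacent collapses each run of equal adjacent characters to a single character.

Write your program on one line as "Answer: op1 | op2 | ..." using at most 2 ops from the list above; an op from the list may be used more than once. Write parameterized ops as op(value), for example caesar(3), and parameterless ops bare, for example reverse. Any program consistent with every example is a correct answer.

take(2) | swapcase

Check, running the answer program on each example:
  "zfa" -> "zf" -> "ZF"
  "jtpbnkmxk" -> "jt" -> "JT"
  "mppoeexkvs" -> "mp" -> "MP"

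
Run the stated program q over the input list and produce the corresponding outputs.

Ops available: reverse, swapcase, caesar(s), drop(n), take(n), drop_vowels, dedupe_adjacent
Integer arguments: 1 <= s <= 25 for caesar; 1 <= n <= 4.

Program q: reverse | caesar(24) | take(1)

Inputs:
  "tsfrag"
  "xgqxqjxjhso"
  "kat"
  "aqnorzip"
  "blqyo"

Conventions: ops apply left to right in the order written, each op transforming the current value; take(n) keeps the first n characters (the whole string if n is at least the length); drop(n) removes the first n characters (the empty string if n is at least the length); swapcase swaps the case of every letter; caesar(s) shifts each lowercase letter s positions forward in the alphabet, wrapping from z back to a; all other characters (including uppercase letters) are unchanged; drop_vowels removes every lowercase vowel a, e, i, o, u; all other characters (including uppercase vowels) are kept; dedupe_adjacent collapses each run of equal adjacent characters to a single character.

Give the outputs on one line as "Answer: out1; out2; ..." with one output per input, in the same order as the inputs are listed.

"e"; "m"; "r"; "n"; "m"

Execution, op by op:
  "tsfrag" -> "garfst" -> "eypdqr" -> "e"
  "xgqxqjxjhso" -> "oshjxjqxqgx" -> "mqfhvhovoev" -> "m"
  "kat" -> "tak" -> "ryi" -> "r"
  "aqnorzip" -> "pizronqa" -> "ngxpmloy" -> "n"
  "blqyo" -> "oyqlb" -> "mwojz" -> "m"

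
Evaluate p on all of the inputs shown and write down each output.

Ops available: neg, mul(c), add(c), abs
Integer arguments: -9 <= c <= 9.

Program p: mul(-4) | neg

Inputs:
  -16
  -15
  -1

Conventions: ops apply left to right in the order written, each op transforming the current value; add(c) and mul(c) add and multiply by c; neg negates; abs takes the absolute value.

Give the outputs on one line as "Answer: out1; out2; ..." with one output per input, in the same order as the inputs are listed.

Execution, op by op:
  -16 -> 64 -> -64
  -15 -> 60 -> -60
  -1 -> 4 -> -4

-64; -60; -4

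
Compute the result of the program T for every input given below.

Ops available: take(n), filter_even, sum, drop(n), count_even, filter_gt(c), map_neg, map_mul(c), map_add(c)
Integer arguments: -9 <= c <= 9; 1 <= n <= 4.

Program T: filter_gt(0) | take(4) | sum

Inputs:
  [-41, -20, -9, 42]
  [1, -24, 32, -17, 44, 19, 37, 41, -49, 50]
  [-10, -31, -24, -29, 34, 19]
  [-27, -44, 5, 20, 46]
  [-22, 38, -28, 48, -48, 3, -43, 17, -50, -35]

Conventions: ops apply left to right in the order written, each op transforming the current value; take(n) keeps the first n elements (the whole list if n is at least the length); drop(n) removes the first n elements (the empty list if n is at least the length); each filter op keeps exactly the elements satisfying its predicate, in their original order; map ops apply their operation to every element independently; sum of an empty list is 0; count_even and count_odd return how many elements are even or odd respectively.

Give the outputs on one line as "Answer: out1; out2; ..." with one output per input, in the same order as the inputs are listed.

Execution, op by op:
  [-41, -20, -9, 42] -> [42] -> [42] -> 42
  [1, -24, 32, -17, 44, 19, 37, 41, -49, 50] -> [1, 32, 44, 19, 37, 41, 50] -> [1, 32, 44, 19] -> 96
  [-10, -31, -24, -29, 34, 19] -> [34, 19] -> [34, 19] -> 53
  [-27, -44, 5, 20, 46] -> [5, 20, 46] -> [5, 20, 46] -> 71
  [-22, 38, -28, 48, -48, 3, -43, 17, -50, -35] -> [38, 48, 3, 17] -> [38, 48, 3, 17] -> 106

42; 96; 53; 71; 106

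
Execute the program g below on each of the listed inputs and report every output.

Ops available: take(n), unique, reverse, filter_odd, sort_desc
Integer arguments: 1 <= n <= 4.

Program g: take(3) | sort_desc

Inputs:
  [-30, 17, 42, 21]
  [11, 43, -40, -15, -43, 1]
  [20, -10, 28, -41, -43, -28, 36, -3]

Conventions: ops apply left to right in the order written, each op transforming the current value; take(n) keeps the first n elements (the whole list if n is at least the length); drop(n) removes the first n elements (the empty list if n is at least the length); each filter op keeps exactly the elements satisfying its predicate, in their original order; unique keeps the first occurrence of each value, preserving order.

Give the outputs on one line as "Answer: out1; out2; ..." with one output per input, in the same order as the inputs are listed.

[42, 17, -30]; [43, 11, -40]; [28, 20, -10]

Execution, op by op:
  [-30, 17, 42, 21] -> [-30, 17, 42] -> [42, 17, -30]
  [11, 43, -40, -15, -43, 1] -> [11, 43, -40] -> [43, 11, -40]
  [20, -10, 28, -41, -43, -28, 36, -3] -> [20, -10, 28] -> [28, 20, -10]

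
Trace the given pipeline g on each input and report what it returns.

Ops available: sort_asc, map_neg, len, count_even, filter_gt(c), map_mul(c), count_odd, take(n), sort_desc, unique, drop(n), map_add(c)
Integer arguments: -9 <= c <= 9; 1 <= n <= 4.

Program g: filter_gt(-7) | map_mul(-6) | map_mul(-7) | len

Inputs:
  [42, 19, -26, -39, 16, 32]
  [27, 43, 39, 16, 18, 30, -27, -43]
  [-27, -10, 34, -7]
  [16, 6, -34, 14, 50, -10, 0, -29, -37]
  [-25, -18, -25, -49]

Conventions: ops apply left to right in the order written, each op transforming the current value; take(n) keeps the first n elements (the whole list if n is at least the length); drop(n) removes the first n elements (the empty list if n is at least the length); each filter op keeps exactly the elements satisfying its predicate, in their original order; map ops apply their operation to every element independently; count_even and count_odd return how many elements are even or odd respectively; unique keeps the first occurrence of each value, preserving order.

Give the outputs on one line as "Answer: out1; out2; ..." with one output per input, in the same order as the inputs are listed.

4; 6; 1; 5; 0

Execution, op by op:
  [42, 19, -26, -39, 16, 32] -> [42, 19, 16, 32] -> [-252, -114, -96, -192] -> [1764, 798, 672, 1344] -> 4
  [27, 43, 39, 16, 18, 30, -27, -43] -> [27, 43, 39, 16, 18, 30] -> [-162, -258, -234, -96, -108, -180] -> [1134, 1806, 1638, 672, 756, 1260] -> 6
  [-27, -10, 34, -7] -> [34] -> [-204] -> [1428] -> 1
  [16, 6, -34, 14, 50, -10, 0, -29, -37] -> [16, 6, 14, 50, 0] -> [-96, -36, -84, -300, 0] -> [672, 252, 588, 2100, 0] -> 5
  [-25, -18, -25, -49] -> [] -> [] -> [] -> 0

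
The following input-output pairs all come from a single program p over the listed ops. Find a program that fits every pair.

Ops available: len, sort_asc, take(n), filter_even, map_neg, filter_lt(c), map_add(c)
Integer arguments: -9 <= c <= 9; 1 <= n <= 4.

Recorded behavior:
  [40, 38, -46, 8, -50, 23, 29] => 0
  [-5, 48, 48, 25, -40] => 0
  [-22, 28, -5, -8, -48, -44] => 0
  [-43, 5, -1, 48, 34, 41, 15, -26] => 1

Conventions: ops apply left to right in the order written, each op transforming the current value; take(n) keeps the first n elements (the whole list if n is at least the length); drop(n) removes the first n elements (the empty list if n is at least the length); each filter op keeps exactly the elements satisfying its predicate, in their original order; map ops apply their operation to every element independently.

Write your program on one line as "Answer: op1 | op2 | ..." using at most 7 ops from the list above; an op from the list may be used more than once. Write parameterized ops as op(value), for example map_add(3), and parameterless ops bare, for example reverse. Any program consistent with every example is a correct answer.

map_add(8) | filter_lt(-1) | map_add(-9) | map_neg | filter_even | len

Check, running the answer program on each example:
  [40, 38, -46, 8, -50, 23, 29] -> [48, 46, -38, 16, -42, 31, 37] -> [-38, -42] -> [-47, -51] -> [47, 51] -> [] -> 0
  [-5, 48, 48, 25, -40] -> [3, 56, 56, 33, -32] -> [-32] -> [-41] -> [41] -> [] -> 0
  [-22, 28, -5, -8, -48, -44] -> [-14, 36, 3, 0, -40, -36] -> [-14, -40, -36] -> [-23, -49, -45] -> [23, 49, 45] -> [] -> 0
  [-43, 5, -1, 48, 34, 41, 15, -26] -> [-35, 13, 7, 56, 42, 49, 23, -18] -> [-35, -18] -> [-44, -27] -> [44, 27] -> [44] -> 1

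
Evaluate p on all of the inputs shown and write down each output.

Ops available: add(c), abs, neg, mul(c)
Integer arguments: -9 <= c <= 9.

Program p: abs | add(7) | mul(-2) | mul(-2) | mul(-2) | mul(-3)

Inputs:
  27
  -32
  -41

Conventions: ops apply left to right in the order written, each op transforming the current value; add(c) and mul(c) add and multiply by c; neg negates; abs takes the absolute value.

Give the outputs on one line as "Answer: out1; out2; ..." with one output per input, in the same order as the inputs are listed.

816; 936; 1152

Execution, op by op:
  27 -> 27 -> 34 -> -68 -> 136 -> -272 -> 816
  -32 -> 32 -> 39 -> -78 -> 156 -> -312 -> 936
  -41 -> 41 -> 48 -> -96 -> 192 -> -384 -> 1152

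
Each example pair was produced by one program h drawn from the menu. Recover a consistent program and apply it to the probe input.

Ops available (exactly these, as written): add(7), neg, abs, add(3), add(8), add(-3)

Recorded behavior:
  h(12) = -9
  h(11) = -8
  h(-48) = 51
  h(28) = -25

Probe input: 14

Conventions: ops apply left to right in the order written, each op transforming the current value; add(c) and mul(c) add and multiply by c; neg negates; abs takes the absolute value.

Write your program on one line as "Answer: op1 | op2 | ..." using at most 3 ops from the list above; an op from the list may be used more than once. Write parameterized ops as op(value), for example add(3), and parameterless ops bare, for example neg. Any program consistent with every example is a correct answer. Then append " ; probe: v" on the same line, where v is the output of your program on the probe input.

neg | add(3) ; probe: -11

Check, running the answer program on each example:
  12 -> -12 -> -9
  11 -> -11 -> -8
  -48 -> 48 -> 51
  28 -> -28 -> -25
  probe: 14 -> -14 -> -11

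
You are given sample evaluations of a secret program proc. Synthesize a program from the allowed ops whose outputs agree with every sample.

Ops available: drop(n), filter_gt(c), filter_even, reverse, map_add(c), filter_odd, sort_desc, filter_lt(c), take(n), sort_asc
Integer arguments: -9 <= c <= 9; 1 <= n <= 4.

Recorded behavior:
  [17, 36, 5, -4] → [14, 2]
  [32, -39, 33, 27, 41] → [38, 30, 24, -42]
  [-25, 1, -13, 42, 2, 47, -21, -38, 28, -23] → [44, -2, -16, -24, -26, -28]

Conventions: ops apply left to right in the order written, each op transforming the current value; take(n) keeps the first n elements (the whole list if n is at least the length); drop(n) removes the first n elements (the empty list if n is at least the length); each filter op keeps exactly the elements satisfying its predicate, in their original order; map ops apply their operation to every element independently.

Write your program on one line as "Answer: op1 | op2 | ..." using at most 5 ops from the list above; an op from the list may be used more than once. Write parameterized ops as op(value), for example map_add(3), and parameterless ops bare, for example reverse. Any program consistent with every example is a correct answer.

reverse | map_add(-3) | sort_desc | filter_even

Check, running the answer program on each example:
  [17, 36, 5, -4] -> [-4, 5, 36, 17] -> [-7, 2, 33, 14] -> [33, 14, 2, -7] -> [14, 2]
  [32, -39, 33, 27, 41] -> [41, 27, 33, -39, 32] -> [38, 24, 30, -42, 29] -> [38, 30, 29, 24, -42] -> [38, 30, 24, -42]
  [-25, 1, -13, 42, 2, 47, -21, -38, 28, -23] -> [-23, 28, -38, -21, 47, 2, 42, -13, 1, -25] -> [-26, 25, -41, -24, 44, -1, 39, -16, -2, -28] -> [44, 39, 25, -1, -2, -16, -24, -26, -28, -41] -> [44, -2, -16, -24, -26, -28]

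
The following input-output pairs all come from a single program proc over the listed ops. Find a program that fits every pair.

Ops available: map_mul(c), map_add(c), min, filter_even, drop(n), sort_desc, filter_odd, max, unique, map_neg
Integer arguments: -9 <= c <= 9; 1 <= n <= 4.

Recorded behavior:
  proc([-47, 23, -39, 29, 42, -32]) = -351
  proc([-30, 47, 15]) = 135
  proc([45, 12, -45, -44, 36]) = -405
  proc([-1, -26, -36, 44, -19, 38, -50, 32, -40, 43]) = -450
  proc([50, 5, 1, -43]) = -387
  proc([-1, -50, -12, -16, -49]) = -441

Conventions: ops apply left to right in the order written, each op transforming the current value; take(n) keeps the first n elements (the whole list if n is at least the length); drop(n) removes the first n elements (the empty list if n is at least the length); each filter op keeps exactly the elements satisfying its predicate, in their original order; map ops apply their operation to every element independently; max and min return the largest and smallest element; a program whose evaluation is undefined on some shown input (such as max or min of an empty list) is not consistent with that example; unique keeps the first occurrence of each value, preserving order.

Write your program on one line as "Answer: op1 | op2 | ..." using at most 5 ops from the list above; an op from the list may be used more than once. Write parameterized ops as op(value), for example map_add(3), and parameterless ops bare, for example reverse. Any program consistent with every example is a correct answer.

drop(2) | map_mul(-9) | map_neg | min

Check, running the answer program on each example:
  [-47, 23, -39, 29, 42, -32] -> [-39, 29, 42, -32] -> [351, -261, -378, 288] -> [-351, 261, 378, -288] -> -351
  [-30, 47, 15] -> [15] -> [-135] -> [135] -> 135
  [45, 12, -45, -44, 36] -> [-45, -44, 36] -> [405, 396, -324] -> [-405, -396, 324] -> -405
  [-1, -26, -36, 44, -19, 38, -50, 32, -40, 43] -> [-36, 44, -19, 38, -50, 32, -40, 43] -> [324, -396, 171, -342, 450, -288, 360, -387] -> [-324, 396, -171, 342, -450, 288, -360, 387] -> -450
  [50, 5, 1, -43] -> [1, -43] -> [-9, 387] -> [9, -387] -> -387
  [-1, -50, -12, -16, -49] -> [-12, -16, -49] -> [108, 144, 441] -> [-108, -144, -441] -> -441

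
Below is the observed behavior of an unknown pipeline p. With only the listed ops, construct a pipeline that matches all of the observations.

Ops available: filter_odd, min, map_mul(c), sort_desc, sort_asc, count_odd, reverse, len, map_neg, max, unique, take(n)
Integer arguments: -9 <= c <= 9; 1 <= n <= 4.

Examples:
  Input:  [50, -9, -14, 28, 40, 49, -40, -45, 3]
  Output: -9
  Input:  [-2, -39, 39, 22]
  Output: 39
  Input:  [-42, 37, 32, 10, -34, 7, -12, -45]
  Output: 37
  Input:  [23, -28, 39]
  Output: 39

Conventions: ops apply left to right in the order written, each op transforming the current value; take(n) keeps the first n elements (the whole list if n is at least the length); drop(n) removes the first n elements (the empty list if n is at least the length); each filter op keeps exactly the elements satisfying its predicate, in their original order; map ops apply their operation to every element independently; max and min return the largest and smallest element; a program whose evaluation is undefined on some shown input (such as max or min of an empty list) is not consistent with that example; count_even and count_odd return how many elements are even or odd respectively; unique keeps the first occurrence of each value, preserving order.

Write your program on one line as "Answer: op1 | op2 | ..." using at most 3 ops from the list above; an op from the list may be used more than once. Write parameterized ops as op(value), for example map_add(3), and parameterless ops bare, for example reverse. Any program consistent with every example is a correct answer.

take(3) | filter_odd | max

Check, running the answer program on each example:
  [50, -9, -14, 28, 40, 49, -40, -45, 3] -> [50, -9, -14] -> [-9] -> -9
  [-2, -39, 39, 22] -> [-2, -39, 39] -> [-39, 39] -> 39
  [-42, 37, 32, 10, -34, 7, -12, -45] -> [-42, 37, 32] -> [37] -> 37
  [23, -28, 39] -> [23, -28, 39] -> [23, 39] -> 39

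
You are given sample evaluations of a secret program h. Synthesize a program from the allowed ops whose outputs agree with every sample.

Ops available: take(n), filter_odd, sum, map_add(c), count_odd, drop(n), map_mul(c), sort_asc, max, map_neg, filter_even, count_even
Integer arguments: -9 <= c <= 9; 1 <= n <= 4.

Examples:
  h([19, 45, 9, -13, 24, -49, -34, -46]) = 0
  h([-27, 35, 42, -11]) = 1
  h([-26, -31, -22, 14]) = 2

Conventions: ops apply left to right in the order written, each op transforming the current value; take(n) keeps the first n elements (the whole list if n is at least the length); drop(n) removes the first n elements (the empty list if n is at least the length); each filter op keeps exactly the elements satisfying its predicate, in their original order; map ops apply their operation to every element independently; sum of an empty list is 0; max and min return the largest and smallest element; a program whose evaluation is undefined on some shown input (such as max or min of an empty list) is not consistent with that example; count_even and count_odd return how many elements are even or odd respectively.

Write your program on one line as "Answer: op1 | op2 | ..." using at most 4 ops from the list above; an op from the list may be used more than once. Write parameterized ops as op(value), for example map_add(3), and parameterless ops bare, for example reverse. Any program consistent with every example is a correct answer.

take(3) | sort_asc | count_even

Check, running the answer program on each example:
  [19, 45, 9, -13, 24, -49, -34, -46] -> [19, 45, 9] -> [9, 19, 45] -> 0
  [-27, 35, 42, -11] -> [-27, 35, 42] -> [-27, 35, 42] -> 1
  [-26, -31, -22, 14] -> [-26, -31, -22] -> [-31, -26, -22] -> 2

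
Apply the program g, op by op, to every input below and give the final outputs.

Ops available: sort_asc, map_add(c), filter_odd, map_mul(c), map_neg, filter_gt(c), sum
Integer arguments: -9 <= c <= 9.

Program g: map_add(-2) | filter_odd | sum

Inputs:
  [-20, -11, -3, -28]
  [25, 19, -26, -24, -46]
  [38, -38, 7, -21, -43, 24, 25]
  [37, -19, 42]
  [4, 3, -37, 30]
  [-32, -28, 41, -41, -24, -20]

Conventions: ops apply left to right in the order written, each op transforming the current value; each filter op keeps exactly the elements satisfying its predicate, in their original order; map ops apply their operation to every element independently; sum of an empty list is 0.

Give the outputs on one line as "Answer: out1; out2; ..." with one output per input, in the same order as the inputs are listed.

-18; 40; -40; 14; -38; -4

Execution, op by op:
  [-20, -11, -3, -28] -> [-22, -13, -5, -30] -> [-13, -5] -> -18
  [25, 19, -26, -24, -46] -> [23, 17, -28, -26, -48] -> [23, 17] -> 40
  [38, -38, 7, -21, -43, 24, 25] -> [36, -40, 5, -23, -45, 22, 23] -> [5, -23, -45, 23] -> -40
  [37, -19, 42] -> [35, -21, 40] -> [35, -21] -> 14
  [4, 3, -37, 30] -> [2, 1, -39, 28] -> [1, -39] -> -38
  [-32, -28, 41, -41, -24, -20] -> [-34, -30, 39, -43, -26, -22] -> [39, -43] -> -4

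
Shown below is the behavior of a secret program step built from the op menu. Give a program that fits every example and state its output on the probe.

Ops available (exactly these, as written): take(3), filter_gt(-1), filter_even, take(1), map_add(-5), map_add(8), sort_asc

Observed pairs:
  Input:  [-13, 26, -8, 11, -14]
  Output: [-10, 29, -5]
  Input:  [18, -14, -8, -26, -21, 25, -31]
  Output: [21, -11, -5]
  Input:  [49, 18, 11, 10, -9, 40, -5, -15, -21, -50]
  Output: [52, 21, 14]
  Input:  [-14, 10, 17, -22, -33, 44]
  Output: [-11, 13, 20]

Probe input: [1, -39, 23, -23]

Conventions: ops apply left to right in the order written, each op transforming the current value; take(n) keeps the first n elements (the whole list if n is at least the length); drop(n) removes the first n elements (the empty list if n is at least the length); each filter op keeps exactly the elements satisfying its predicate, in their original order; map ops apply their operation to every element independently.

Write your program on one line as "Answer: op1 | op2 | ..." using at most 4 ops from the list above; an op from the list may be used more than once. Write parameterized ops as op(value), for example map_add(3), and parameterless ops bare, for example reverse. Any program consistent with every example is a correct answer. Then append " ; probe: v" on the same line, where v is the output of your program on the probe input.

map_add(-5) | take(3) | map_add(8) ; probe: [4, -36, 26]

Check, running the answer program on each example:
  [-13, 26, -8, 11, -14] -> [-18, 21, -13, 6, -19] -> [-18, 21, -13] -> [-10, 29, -5]
  [18, -14, -8, -26, -21, 25, -31] -> [13, -19, -13, -31, -26, 20, -36] -> [13, -19, -13] -> [21, -11, -5]
  [49, 18, 11, 10, -9, 40, -5, -15, -21, -50] -> [44, 13, 6, 5, -14, 35, -10, -20, -26, -55] -> [44, 13, 6] -> [52, 21, 14]
  [-14, 10, 17, -22, -33, 44] -> [-19, 5, 12, -27, -38, 39] -> [-19, 5, 12] -> [-11, 13, 20]
  probe: [1, -39, 23, -23] -> [-4, -44, 18, -28] -> [-4, -44, 18] -> [4, -36, 26]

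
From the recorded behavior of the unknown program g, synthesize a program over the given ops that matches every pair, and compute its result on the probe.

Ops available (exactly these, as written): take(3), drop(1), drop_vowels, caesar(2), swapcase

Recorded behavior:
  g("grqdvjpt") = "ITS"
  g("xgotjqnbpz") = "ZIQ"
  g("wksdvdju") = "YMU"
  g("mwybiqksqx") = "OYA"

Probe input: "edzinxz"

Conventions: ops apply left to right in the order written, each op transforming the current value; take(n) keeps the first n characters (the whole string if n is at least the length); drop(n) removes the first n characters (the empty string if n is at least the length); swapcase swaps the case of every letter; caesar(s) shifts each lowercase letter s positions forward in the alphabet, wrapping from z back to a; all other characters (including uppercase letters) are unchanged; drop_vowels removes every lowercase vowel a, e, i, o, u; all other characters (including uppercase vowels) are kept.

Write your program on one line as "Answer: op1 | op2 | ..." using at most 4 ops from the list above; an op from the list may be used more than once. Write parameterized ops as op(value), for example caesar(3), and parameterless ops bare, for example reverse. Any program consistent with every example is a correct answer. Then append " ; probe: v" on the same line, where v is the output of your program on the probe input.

take(3) | caesar(2) | swapcase ; probe: "GFB"

Check, running the answer program on each example:
  "grqdvjpt" -> "grq" -> "its" -> "ITS"
  "xgotjqnbpz" -> "xgo" -> "ziq" -> "ZIQ"
  "wksdvdju" -> "wks" -> "ymu" -> "YMU"
  "mwybiqksqx" -> "mwy" -> "oya" -> "OYA"
  probe: "edzinxz" -> "edz" -> "gfb" -> "GFB"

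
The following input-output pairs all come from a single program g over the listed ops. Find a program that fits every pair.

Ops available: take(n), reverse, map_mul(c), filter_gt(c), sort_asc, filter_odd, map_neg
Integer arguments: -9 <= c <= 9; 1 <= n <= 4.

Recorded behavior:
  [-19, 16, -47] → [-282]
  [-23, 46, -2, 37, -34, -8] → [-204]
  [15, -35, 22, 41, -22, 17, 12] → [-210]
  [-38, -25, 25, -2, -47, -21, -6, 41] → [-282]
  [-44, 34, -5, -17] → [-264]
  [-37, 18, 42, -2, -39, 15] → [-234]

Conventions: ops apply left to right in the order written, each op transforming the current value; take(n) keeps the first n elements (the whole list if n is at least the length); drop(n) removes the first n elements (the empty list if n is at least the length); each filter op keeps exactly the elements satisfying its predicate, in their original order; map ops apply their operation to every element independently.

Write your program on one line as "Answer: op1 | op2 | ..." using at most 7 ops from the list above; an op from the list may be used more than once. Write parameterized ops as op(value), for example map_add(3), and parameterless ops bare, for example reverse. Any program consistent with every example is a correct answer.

map_neg | map_mul(6) | sort_asc | map_neg | reverse | take(1)

Check, running the answer program on each example:
  [-19, 16, -47] -> [19, -16, 47] -> [114, -96, 282] -> [-96, 114, 282] -> [96, -114, -282] -> [-282, -114, 96] -> [-282]
  [-23, 46, -2, 37, -34, -8] -> [23, -46, 2, -37, 34, 8] -> [138, -276, 12, -222, 204, 48] -> [-276, -222, 12, 48, 138, 204] -> [276, 222, -12, -48, -138, -204] -> [-204, -138, -48, -12, 222, 276] -> [-204]
  [15, -35, 22, 41, -22, 17, 12] -> [-15, 35, -22, -41, 22, -17, -12] -> [-90, 210, -132, -246, 132, -102, -72] -> [-246, -132, -102, -90, -72, 132, 210] -> [246, 132, 102, 90, 72, -132, -210] -> [-210, -132, 72, 90, 102, 132, 246] -> [-210]
  [-38, -25, 25, -2, -47, -21, -6, 41] -> [38, 25, -25, 2, 47, 21, 6, -41] -> [228, 150, -150, 12, 282, 126, 36, -246] -> [-246, -150, 12, 36, 126, 150, 228, 282] -> [246, 150, -12, -36, -126, -150, -228, -282] -> [-282, -228, -150, -126, -36, -12, 150, 246] -> [-282]
  [-44, 34, -5, -17] -> [44, -34, 5, 17] -> [264, -204, 30, 102] -> [-204, 30, 102, 264] -> [204, -30, -102, -264] -> [-264, -102, -30, 204] -> [-264]
  [-37, 18, 42, -2, -39, 15] -> [37, -18, -42, 2, 39, -15] -> [222, -108, -252, 12, 234, -90] -> [-252, -108, -90, 12, 222, 234] -> [252, 108, 90, -12, -222, -234] -> [-234, -222, -12, 90, 108, 252] -> [-234]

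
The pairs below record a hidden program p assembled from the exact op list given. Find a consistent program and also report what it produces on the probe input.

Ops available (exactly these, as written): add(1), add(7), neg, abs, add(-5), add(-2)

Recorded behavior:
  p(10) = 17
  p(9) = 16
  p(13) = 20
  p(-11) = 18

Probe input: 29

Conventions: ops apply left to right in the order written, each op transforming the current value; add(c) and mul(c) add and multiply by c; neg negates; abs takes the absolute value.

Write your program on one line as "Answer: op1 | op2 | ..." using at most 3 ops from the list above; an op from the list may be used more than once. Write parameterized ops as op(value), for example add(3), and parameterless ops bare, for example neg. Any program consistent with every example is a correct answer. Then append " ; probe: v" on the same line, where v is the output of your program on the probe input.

abs | add(7) ; probe: 36

Check, running the answer program on each example:
  10 -> 10 -> 17
  9 -> 9 -> 16
  13 -> 13 -> 20
  -11 -> 11 -> 18
  probe: 29 -> 29 -> 36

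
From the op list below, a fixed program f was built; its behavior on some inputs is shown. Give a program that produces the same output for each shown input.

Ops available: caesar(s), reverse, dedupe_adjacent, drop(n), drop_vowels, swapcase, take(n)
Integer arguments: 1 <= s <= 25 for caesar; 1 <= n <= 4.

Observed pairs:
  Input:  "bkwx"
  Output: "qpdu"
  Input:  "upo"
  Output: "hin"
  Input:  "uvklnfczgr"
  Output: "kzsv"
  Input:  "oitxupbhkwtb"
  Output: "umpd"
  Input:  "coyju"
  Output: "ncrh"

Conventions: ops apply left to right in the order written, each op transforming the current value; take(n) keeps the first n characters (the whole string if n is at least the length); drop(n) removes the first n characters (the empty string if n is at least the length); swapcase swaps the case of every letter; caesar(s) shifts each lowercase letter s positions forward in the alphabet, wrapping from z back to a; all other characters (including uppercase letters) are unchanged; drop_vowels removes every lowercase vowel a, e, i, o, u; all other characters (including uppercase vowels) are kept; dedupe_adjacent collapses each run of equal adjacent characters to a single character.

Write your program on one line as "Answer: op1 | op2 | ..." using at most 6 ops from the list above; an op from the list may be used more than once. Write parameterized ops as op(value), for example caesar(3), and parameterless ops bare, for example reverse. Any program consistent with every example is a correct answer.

caesar(11) | caesar(10) | reverse | take(4) | caesar(24)

Check, running the answer program on each example:
  "bkwx" -> "mvhi" -> "wfrs" -> "srfw" -> "srfw" -> "qpdu"
  "upo" -> "faz" -> "pkj" -> "jkp" -> "jkp" -> "hin"
  "uvklnfczgr" -> "fgvwyqnkrc" -> "pqfgiaxubm" -> "mbuxaigfqp" -> "mbux" -> "kzsv"
  "oitxupbhkwtb" -> "zteifamsvhem" -> "jdospkwcfrow" -> "worfcwkpsodj" -> "worf" -> "umpd"
  "coyju" -> "nzjuf" -> "xjtep" -> "petjx" -> "petj" -> "ncrh"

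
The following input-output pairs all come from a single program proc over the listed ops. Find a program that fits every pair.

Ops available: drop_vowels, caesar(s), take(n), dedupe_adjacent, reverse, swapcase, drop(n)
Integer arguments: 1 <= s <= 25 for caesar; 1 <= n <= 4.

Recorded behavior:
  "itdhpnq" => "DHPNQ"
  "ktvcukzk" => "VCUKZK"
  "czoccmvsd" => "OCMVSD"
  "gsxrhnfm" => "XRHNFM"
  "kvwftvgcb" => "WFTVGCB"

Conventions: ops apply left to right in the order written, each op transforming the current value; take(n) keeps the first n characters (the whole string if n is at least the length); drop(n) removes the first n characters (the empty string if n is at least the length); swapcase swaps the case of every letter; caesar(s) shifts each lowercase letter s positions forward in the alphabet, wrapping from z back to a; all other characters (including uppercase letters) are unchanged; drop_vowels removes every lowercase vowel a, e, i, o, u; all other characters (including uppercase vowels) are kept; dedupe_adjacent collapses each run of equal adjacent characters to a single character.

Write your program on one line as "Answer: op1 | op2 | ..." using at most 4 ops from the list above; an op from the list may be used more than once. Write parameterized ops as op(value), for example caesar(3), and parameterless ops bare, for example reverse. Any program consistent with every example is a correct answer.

drop(2) | dedupe_adjacent | swapcase

Check, running the answer program on each example:
  "itdhpnq" -> "dhpnq" -> "dhpnq" -> "DHPNQ"
  "ktvcukzk" -> "vcukzk" -> "vcukzk" -> "VCUKZK"
  "czoccmvsd" -> "occmvsd" -> "ocmvsd" -> "OCMVSD"
  "gsxrhnfm" -> "xrhnfm" -> "xrhnfm" -> "XRHNFM"
  "kvwftvgcb" -> "wftvgcb" -> "wftvgcb" -> "WFTVGCB"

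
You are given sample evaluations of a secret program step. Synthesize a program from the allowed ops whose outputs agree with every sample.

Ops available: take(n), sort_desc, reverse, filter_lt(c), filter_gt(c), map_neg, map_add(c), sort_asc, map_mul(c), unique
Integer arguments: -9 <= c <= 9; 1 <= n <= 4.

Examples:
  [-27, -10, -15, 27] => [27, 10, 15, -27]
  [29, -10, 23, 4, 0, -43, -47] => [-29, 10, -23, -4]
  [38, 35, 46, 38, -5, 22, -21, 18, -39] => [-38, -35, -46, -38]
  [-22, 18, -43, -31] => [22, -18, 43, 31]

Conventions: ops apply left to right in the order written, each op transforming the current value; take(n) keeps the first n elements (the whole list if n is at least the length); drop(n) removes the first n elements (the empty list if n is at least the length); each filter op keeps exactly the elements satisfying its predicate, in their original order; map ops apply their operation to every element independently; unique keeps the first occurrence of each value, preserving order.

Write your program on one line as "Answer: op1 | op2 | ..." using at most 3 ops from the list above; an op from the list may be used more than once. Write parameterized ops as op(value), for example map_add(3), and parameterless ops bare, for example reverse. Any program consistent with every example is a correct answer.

map_mul(-1) | take(4)

Check, running the answer program on each example:
  [-27, -10, -15, 27] -> [27, 10, 15, -27] -> [27, 10, 15, -27]
  [29, -10, 23, 4, 0, -43, -47] -> [-29, 10, -23, -4, 0, 43, 47] -> [-29, 10, -23, -4]
  [38, 35, 46, 38, -5, 22, -21, 18, -39] -> [-38, -35, -46, -38, 5, -22, 21, -18, 39] -> [-38, -35, -46, -38]
  [-22, 18, -43, -31] -> [22, -18, 43, 31] -> [22, -18, 43, 31]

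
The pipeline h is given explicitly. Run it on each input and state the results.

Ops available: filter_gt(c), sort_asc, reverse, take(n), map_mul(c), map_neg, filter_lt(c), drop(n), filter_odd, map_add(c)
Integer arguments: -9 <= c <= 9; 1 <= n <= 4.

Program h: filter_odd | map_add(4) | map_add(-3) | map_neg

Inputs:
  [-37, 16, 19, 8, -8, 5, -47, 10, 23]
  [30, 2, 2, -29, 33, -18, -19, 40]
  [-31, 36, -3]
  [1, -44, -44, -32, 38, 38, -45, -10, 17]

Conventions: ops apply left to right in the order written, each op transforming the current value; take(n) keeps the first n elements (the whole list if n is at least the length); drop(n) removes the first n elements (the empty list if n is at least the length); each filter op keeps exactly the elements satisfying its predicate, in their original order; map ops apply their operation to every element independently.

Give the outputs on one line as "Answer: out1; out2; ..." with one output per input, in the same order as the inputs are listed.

Execution, op by op:
  [-37, 16, 19, 8, -8, 5, -47, 10, 23] -> [-37, 19, 5, -47, 23] -> [-33, 23, 9, -43, 27] -> [-36, 20, 6, -46, 24] -> [36, -20, -6, 46, -24]
  [30, 2, 2, -29, 33, -18, -19, 40] -> [-29, 33, -19] -> [-25, 37, -15] -> [-28, 34, -18] -> [28, -34, 18]
  [-31, 36, -3] -> [-31, -3] -> [-27, 1] -> [-30, -2] -> [30, 2]
  [1, -44, -44, -32, 38, 38, -45, -10, 17] -> [1, -45, 17] -> [5, -41, 21] -> [2, -44, 18] -> [-2, 44, -18]

[36, -20, -6, 46, -24]; [28, -34, 18]; [30, 2]; [-2, 44, -18]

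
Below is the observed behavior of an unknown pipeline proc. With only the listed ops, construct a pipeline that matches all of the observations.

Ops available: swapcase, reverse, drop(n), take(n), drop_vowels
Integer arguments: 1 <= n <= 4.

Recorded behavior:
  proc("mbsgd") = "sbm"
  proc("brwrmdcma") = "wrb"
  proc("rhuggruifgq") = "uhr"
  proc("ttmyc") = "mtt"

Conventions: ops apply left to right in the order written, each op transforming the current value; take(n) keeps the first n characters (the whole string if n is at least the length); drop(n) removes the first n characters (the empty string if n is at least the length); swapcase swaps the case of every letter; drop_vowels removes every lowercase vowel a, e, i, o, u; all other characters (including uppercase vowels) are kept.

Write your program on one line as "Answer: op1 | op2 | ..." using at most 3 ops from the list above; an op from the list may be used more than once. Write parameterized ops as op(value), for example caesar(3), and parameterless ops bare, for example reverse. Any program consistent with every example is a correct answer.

take(3) | reverse

Check, running the answer program on each example:
  "mbsgd" -> "mbs" -> "sbm"
  "brwrmdcma" -> "brw" -> "wrb"
  "rhuggruifgq" -> "rhu" -> "uhr"
  "ttmyc" -> "ttm" -> "mtt"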